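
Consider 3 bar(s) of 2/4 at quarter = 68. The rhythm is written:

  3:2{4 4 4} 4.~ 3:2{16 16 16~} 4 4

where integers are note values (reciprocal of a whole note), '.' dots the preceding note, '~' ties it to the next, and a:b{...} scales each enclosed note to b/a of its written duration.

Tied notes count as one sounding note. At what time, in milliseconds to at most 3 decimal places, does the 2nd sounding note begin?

note 2 onset = 2/3b = 588.235ms

1. 0.0ms @ 0 + 588.235ms (2/3)
2. 588.235ms @ 2/3 + 588.235ms (2/3)
3. 1176.471ms @ 4/3 + 588.235ms (2/3)
4. 1764.706ms @ 2 + 1470.588ms (5/3)
5. 3235.294ms @ 11/3 + 147.059ms (1/6)
6. 3382.353ms @ 23/6 + 1029.412ms (7/6)
7. 4411.765ms @ 5 + 882.353ms (1)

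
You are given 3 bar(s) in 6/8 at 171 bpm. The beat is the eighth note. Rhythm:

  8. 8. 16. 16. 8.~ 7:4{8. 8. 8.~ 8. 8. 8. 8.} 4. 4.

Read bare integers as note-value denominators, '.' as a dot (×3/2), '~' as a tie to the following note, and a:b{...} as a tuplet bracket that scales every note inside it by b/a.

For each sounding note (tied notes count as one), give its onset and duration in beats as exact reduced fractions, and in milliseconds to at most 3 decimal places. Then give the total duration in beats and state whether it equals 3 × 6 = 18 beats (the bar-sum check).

1) 0.0ms=0b +526.316ms=3/2b
2) 526.316ms=3/2b +526.316ms=3/2b
3) 1052.632ms=3b +263.158ms=3/4b
4) 1315.789ms=15/4b +263.158ms=3/4b
5) 1578.947ms=9/2b +827.068ms=33/14b
6) 2406.015ms=48/7b +300.752ms=6/7b
7) 2706.767ms=54/7b +601.504ms=12/7b
8) 3308.271ms=66/7b +300.752ms=6/7b
9) 3609.023ms=72/7b +300.752ms=6/7b
10) 3909.774ms=78/7b +300.752ms=6/7b
11) 4210.526ms=12b +1052.632ms=3b
12) 5263.158ms=15b +1052.632ms=3b
Σ=18b of 18 (171bpm 6/8) — PASS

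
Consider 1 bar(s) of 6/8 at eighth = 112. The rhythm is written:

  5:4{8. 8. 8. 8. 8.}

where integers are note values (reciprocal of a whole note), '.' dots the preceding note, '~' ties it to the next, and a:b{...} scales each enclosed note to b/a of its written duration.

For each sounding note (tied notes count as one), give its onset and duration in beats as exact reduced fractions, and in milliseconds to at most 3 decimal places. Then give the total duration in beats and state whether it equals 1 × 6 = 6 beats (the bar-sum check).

1) 0.0ms=0b +642.857ms=6/5b
2) 642.857ms=6/5b +642.857ms=6/5b
3) 1285.714ms=12/5b +642.857ms=6/5b
4) 1928.571ms=18/5b +642.857ms=6/5b
5) 2571.429ms=24/5b +642.857ms=6/5b
Σ=6b of 6 (112bpm 6/8) — PASS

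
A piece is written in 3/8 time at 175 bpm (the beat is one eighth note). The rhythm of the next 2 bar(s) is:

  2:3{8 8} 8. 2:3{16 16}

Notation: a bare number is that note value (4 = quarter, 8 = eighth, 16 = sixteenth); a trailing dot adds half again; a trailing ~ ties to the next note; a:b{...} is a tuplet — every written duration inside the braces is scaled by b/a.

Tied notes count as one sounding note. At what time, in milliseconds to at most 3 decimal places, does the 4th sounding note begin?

note 4 onset = 9/2b = 1542.857ms

1. 0.0ms @ 0 + 514.286ms (3/2)
2. 514.286ms @ 3/2 + 514.286ms (3/2)
3. 1028.571ms @ 3 + 514.286ms (3/2)
4. 1542.857ms @ 9/2 + 257.143ms (3/4)
5. 1800.0ms @ 21/4 + 257.143ms (3/4)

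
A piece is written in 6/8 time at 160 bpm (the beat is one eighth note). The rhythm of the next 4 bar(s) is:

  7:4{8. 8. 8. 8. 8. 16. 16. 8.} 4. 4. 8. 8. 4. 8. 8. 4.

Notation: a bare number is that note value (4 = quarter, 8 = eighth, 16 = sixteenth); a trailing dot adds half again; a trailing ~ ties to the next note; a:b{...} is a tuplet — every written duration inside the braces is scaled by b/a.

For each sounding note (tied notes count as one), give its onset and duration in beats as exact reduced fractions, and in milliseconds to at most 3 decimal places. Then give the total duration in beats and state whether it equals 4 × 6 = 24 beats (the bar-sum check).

1) 0.0ms=0b +321.429ms=6/7b
2) 321.429ms=6/7b +321.429ms=6/7b
3) 642.857ms=12/7b +321.429ms=6/7b
4) 964.286ms=18/7b +321.429ms=6/7b
5) 1285.714ms=24/7b +321.429ms=6/7b
6) 1607.143ms=30/7b +160.714ms=3/7b
7) 1767.857ms=33/7b +160.714ms=3/7b
8) 1928.571ms=36/7b +321.429ms=6/7b
9) 2250.0ms=6b +1125.0ms=3b
10) 3375.0ms=9b +1125.0ms=3b
11) 4500.0ms=12b +562.5ms=3/2b
12) 5062.5ms=27/2b +562.5ms=3/2b
13) 5625.0ms=15b +1125.0ms=3b
14) 6750.0ms=18b +562.5ms=3/2b
15) 7312.5ms=39/2b +562.5ms=3/2b
16) 7875.0ms=21b +1125.0ms=3b
Σ=24b of 24 (160bpm 6/8) — PASS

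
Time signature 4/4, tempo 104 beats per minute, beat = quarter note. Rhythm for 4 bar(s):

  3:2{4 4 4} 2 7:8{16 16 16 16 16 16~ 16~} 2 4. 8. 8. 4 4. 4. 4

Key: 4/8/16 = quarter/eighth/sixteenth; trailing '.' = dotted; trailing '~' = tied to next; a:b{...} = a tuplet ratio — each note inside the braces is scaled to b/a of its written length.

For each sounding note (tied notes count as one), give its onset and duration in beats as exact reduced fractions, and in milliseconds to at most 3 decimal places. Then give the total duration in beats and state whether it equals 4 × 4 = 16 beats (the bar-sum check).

1) 0.0ms=0b +384.615ms=2/3b
2) 384.615ms=2/3b +384.615ms=2/3b
3) 769.231ms=4/3b +384.615ms=2/3b
4) 1153.846ms=2b +1153.846ms=2b
5) 2307.692ms=4b +164.835ms=2/7b
6) 2472.527ms=30/7b +164.835ms=2/7b
7) 2637.363ms=32/7b +164.835ms=2/7b
8) 2802.198ms=34/7b +164.835ms=2/7b
9) 2967.033ms=36/7b +164.835ms=2/7b
10) 3131.868ms=38/7b +1483.516ms=18/7b
11) 4615.385ms=8b +865.385ms=3/2b
12) 5480.769ms=19/2b +432.692ms=3/4b
13) 5913.462ms=41/4b +432.692ms=3/4b
14) 6346.154ms=11b +576.923ms=1b
15) 6923.077ms=12b +865.385ms=3/2b
16) 7788.462ms=27/2b +865.385ms=3/2b
17) 8653.846ms=15b +576.923ms=1b
Σ=16b of 16 (104bpm 4/4) — PASS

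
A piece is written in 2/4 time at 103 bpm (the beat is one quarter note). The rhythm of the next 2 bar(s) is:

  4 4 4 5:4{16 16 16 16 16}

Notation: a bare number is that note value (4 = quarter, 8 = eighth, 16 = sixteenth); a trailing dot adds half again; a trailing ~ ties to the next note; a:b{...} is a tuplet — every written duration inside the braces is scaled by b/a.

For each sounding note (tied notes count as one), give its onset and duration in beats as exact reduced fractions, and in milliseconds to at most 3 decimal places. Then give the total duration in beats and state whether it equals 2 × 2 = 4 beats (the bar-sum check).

1) 0.0ms=0b +582.524ms=1b
2) 582.524ms=1b +582.524ms=1b
3) 1165.049ms=2b +582.524ms=1b
4) 1747.573ms=3b +116.505ms=1/5b
5) 1864.078ms=16/5b +116.505ms=1/5b
6) 1980.583ms=17/5b +116.505ms=1/5b
7) 2097.087ms=18/5b +116.505ms=1/5b
8) 2213.592ms=19/5b +116.505ms=1/5b
Σ=4b of 4 (103bpm 2/4) — PASS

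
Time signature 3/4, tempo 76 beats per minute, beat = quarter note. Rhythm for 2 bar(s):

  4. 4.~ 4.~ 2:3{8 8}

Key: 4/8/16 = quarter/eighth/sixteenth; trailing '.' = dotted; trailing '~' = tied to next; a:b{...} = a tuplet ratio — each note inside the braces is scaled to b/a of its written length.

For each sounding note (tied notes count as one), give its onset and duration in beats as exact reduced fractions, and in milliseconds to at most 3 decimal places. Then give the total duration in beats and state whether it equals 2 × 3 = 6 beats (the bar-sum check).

1) 0.0ms=0b +1184.211ms=3/2b
2) 1184.211ms=3/2b +2960.526ms=15/4b
3) 4144.737ms=21/4b +592.105ms=3/4b
Σ=6b of 6 (76bpm 3/4) — PASS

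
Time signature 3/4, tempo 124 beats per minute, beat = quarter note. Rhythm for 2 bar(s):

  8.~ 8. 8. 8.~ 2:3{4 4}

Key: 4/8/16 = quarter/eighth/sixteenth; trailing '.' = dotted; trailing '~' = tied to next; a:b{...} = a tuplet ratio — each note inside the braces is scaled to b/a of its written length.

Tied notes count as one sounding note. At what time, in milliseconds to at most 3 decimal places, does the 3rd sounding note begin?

1. 0.0ms @ 0 + 725.806ms (3/2)
2. 725.806ms @ 3/2 + 362.903ms (3/4)
3. 1088.71ms @ 9/4 + 1088.71ms (9/4)
4. 2177.419ms @ 9/2 + 725.806ms (3/2)

note 3 onset = 9/4b = 1088.71ms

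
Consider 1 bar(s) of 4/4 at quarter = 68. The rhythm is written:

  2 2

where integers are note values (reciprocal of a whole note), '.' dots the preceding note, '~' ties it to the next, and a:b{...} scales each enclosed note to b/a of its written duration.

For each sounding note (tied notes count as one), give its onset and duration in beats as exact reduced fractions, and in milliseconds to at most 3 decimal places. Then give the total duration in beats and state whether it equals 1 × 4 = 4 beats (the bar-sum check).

1) 0.0ms=0b +1764.706ms=2b
2) 1764.706ms=2b +1764.706ms=2b
Σ=4b of 4 (68bpm 4/4) — PASS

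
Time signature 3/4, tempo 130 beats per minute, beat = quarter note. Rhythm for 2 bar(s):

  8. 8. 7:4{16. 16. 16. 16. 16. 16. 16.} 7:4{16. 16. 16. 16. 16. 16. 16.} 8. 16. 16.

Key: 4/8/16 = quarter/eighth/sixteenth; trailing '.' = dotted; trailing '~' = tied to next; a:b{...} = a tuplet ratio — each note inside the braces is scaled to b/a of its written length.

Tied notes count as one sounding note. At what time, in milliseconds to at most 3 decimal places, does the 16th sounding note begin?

1. 0.0ms @ 0 + 346.154ms (3/4)
2. 346.154ms @ 3/4 + 346.154ms (3/4)
3. 692.308ms @ 3/2 + 98.901ms (3/14)
4. 791.209ms @ 12/7 + 98.901ms (3/14)
5. 890.11ms @ 27/14 + 98.901ms (3/14)
6. 989.011ms @ 15/7 + 98.901ms (3/14)
7. 1087.912ms @ 33/14 + 98.901ms (3/14)
8. 1186.813ms @ 18/7 + 98.901ms (3/14)
9. 1285.714ms @ 39/14 + 98.901ms (3/14)
10. 1384.615ms @ 3 + 98.901ms (3/14)
11. 1483.516ms @ 45/14 + 98.901ms (3/14)
12. 1582.418ms @ 24/7 + 98.901ms (3/14)
13. 1681.319ms @ 51/14 + 98.901ms (3/14)
14. 1780.22ms @ 27/7 + 98.901ms (3/14)
15. 1879.121ms @ 57/14 + 98.901ms (3/14)
16. 1978.022ms @ 30/7 + 98.901ms (3/14)
17. 2076.923ms @ 9/2 + 346.154ms (3/4)
18. 2423.077ms @ 21/4 + 173.077ms (3/8)
19. 2596.154ms @ 45/8 + 173.077ms (3/8)

note 16 onset = 30/7b = 1978.022ms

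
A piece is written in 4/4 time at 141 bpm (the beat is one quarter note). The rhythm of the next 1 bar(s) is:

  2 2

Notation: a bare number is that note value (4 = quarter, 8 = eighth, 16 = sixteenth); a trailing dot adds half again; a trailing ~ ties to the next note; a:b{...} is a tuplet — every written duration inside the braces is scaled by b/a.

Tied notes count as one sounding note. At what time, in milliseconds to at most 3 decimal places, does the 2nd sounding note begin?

1. 0.0ms @ 0 + 851.064ms (2)
2. 851.064ms @ 2 + 851.064ms (2)

note 2 onset = 2b = 851.064ms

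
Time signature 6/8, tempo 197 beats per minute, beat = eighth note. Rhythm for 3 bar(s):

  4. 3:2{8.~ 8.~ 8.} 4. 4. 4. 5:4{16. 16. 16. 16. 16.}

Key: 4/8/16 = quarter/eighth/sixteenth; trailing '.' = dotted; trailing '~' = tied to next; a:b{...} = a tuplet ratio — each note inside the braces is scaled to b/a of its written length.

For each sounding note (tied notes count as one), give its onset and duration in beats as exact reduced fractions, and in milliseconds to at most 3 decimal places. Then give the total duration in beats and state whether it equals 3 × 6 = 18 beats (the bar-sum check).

1) 0.0ms=0b +913.706ms=3b
2) 913.706ms=3b +913.706ms=3b
3) 1827.411ms=6b +913.706ms=3b
4) 2741.117ms=9b +913.706ms=3b
5) 3654.822ms=12b +913.706ms=3b
6) 4568.528ms=15b +182.741ms=3/5b
7) 4751.269ms=78/5b +182.741ms=3/5b
8) 4934.01ms=81/5b +182.741ms=3/5b
9) 5116.751ms=84/5b +182.741ms=3/5b
10) 5299.492ms=87/5b +182.741ms=3/5b
Σ=18b of 18 (197bpm 6/8) — PASS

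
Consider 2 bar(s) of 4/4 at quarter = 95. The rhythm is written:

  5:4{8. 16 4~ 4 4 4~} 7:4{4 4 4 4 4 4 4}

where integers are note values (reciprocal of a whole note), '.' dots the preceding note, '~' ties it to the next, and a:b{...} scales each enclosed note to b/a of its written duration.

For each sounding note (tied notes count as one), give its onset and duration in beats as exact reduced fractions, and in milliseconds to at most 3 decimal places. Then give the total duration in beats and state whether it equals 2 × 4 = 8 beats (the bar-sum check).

1) 0.0ms=0b +378.947ms=3/5b
2) 378.947ms=3/5b +126.316ms=1/5b
3) 505.263ms=4/5b +1010.526ms=8/5b
4) 1515.789ms=12/5b +505.263ms=4/5b
5) 2021.053ms=16/5b +866.165ms=48/35b
6) 2887.218ms=32/7b +360.902ms=4/7b
7) 3248.12ms=36/7b +360.902ms=4/7b
8) 3609.023ms=40/7b +360.902ms=4/7b
9) 3969.925ms=44/7b +360.902ms=4/7b
10) 4330.827ms=48/7b +360.902ms=4/7b
11) 4691.729ms=52/7b +360.902ms=4/7b
Σ=8b of 8 (95bpm 4/4) — PASS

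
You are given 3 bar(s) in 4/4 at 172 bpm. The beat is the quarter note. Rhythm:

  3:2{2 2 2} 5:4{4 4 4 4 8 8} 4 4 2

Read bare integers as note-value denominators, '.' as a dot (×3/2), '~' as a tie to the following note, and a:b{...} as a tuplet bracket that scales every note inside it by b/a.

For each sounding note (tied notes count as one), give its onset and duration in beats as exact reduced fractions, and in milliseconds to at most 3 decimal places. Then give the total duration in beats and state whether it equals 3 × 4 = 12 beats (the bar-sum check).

1) 0.0ms=0b +465.116ms=4/3b
2) 465.116ms=4/3b +465.116ms=4/3b
3) 930.233ms=8/3b +465.116ms=4/3b
4) 1395.349ms=4b +279.07ms=4/5b
5) 1674.419ms=24/5b +279.07ms=4/5b
6) 1953.488ms=28/5b +279.07ms=4/5b
7) 2232.558ms=32/5b +279.07ms=4/5b
8) 2511.628ms=36/5b +139.535ms=2/5b
9) 2651.163ms=38/5b +139.535ms=2/5b
10) 2790.698ms=8b +348.837ms=1b
11) 3139.535ms=9b +348.837ms=1b
12) 3488.372ms=10b +697.674ms=2b
Σ=12b of 12 (172bpm 4/4) — PASS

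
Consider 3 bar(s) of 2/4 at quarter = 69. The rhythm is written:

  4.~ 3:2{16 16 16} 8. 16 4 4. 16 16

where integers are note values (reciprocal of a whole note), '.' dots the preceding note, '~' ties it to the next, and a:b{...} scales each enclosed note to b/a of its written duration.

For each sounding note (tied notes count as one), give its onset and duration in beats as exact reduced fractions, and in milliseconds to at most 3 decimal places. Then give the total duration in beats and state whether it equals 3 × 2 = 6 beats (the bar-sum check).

1) 0.0ms=0b +1449.275ms=5/3b
2) 1449.275ms=5/3b +144.928ms=1/6b
3) 1594.203ms=11/6b +144.928ms=1/6b
4) 1739.13ms=2b +652.174ms=3/4b
5) 2391.304ms=11/4b +217.391ms=1/4b
6) 2608.696ms=3b +869.565ms=1b
7) 3478.261ms=4b +1304.348ms=3/2b
8) 4782.609ms=11/2b +217.391ms=1/4b
9) 5000.0ms=23/4b +217.391ms=1/4b
Σ=6b of 6 (69bpm 2/4) — PASS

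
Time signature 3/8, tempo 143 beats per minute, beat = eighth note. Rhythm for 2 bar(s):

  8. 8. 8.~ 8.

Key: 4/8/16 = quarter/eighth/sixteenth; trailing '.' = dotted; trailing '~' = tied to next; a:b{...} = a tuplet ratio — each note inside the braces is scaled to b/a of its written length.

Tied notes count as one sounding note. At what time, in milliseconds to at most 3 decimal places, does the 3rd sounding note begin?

note 3 onset = 3b = 1258.741ms

1. 0.0ms @ 0 + 629.371ms (3/2)
2. 629.371ms @ 3/2 + 629.371ms (3/2)
3. 1258.741ms @ 3 + 1258.741ms (3)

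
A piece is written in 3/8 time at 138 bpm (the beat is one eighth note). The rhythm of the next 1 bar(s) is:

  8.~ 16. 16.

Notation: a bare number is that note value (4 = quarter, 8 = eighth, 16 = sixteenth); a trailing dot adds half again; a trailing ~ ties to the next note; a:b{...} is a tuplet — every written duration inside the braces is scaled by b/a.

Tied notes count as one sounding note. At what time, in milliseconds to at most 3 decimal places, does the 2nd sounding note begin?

1. 0.0ms @ 0 + 978.261ms (9/4)
2. 978.261ms @ 9/4 + 326.087ms (3/4)

note 2 onset = 9/4b = 978.261ms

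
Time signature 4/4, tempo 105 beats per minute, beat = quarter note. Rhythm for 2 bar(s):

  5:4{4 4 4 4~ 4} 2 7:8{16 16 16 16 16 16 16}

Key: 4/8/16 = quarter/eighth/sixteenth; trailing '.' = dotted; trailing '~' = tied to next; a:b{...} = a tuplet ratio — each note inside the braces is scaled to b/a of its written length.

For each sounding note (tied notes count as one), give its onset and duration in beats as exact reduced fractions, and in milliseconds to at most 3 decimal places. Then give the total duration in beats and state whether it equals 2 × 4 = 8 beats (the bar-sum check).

1) 0.0ms=0b +457.143ms=4/5b
2) 457.143ms=4/5b +457.143ms=4/5b
3) 914.286ms=8/5b +457.143ms=4/5b
4) 1371.429ms=12/5b +914.286ms=8/5b
5) 2285.714ms=4b +1142.857ms=2b
6) 3428.571ms=6b +163.265ms=2/7b
7) 3591.837ms=44/7b +163.265ms=2/7b
8) 3755.102ms=46/7b +163.265ms=2/7b
9) 3918.367ms=48/7b +163.265ms=2/7b
10) 4081.633ms=50/7b +163.265ms=2/7b
11) 4244.898ms=52/7b +163.265ms=2/7b
12) 4408.163ms=54/7b +163.265ms=2/7b
Σ=8b of 8 (105bpm 4/4) — PASS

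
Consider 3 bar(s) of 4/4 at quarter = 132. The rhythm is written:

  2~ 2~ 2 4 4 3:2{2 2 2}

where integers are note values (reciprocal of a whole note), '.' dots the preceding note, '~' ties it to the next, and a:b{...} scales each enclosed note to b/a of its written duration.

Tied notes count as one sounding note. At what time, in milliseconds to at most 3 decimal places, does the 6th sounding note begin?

note 6 onset = 32/3b = 4848.485ms

1. 0.0ms @ 0 + 2727.273ms (6)
2. 2727.273ms @ 6 + 454.545ms (1)
3. 3181.818ms @ 7 + 454.545ms (1)
4. 3636.364ms @ 8 + 606.061ms (4/3)
5. 4242.424ms @ 28/3 + 606.061ms (4/3)
6. 4848.485ms @ 32/3 + 606.061ms (4/3)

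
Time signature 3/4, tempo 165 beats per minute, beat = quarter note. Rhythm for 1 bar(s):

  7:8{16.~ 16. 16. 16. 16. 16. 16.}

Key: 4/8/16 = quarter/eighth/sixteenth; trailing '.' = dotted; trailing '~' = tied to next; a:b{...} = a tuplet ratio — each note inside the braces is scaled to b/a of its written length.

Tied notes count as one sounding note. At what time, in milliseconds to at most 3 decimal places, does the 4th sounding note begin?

1. 0.0ms @ 0 + 311.688ms (6/7)
2. 311.688ms @ 6/7 + 155.844ms (3/7)
3. 467.532ms @ 9/7 + 155.844ms (3/7)
4. 623.377ms @ 12/7 + 155.844ms (3/7)
5. 779.221ms @ 15/7 + 155.844ms (3/7)
6. 935.065ms @ 18/7 + 155.844ms (3/7)

note 4 onset = 12/7b = 623.377ms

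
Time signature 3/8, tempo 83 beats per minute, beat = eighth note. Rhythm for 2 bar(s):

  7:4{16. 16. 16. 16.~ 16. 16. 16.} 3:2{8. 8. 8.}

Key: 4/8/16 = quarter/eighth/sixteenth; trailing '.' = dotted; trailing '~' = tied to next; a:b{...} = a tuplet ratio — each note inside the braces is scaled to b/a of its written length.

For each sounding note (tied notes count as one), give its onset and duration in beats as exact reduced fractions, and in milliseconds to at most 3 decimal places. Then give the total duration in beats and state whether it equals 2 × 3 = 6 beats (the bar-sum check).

1) 0.0ms=0b +309.811ms=3/7b
2) 309.811ms=3/7b +309.811ms=3/7b
3) 619.621ms=6/7b +309.811ms=3/7b
4) 929.432ms=9/7b +619.621ms=6/7b
5) 1549.053ms=15/7b +309.811ms=3/7b
6) 1858.864ms=18/7b +309.811ms=3/7b
7) 2168.675ms=3b +722.892ms=1b
8) 2891.566ms=4b +722.892ms=1b
9) 3614.458ms=5b +722.892ms=1b
Σ=6b of 6 (83bpm 3/8) — PASS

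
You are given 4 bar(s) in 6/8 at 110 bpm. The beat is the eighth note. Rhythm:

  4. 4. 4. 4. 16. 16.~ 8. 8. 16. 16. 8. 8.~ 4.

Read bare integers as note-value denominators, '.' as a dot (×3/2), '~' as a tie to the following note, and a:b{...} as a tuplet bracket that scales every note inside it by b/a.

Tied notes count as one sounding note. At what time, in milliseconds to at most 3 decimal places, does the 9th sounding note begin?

note 9 onset = 69/4b = 9409.091ms

1. 0.0ms @ 0 + 1636.364ms (3)
2. 1636.364ms @ 3 + 1636.364ms (3)
3. 3272.727ms @ 6 + 1636.364ms (3)
4. 4909.091ms @ 9 + 1636.364ms (3)
5. 6545.455ms @ 12 + 409.091ms (3/4)
6. 6954.545ms @ 51/4 + 1227.273ms (9/4)
7. 8181.818ms @ 15 + 818.182ms (3/2)
8. 9000.0ms @ 33/2 + 409.091ms (3/4)
9. 9409.091ms @ 69/4 + 409.091ms (3/4)
10. 9818.182ms @ 18 + 818.182ms (3/2)
11. 10636.364ms @ 39/2 + 2454.545ms (9/2)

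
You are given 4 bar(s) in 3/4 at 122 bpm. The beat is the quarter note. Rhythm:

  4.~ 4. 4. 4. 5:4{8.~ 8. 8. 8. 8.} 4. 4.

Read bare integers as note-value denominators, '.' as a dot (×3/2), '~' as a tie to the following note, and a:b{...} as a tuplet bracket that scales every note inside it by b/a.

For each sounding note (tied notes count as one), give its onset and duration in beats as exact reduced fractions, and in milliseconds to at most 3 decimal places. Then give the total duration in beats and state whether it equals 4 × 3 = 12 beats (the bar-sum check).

1) 0.0ms=0b +1475.41ms=3b
2) 1475.41ms=3b +737.705ms=3/2b
3) 2213.115ms=9/2b +737.705ms=3/2b
4) 2950.82ms=6b +590.164ms=6/5b
5) 3540.984ms=36/5b +295.082ms=3/5b
6) 3836.066ms=39/5b +295.082ms=3/5b
7) 4131.148ms=42/5b +295.082ms=3/5b
8) 4426.23ms=9b +737.705ms=3/2b
9) 5163.934ms=21/2b +737.705ms=3/2b
Σ=12b of 12 (122bpm 3/4) — PASS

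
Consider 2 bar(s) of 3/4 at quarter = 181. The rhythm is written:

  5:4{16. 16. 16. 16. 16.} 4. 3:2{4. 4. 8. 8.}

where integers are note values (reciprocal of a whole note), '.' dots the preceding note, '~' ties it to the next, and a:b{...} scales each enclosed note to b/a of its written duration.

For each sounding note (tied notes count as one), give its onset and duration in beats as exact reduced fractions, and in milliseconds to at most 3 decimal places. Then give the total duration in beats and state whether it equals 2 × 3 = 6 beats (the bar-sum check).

1) 0.0ms=0b +99.448ms=3/10b
2) 99.448ms=3/10b +99.448ms=3/10b
3) 198.895ms=3/5b +99.448ms=3/10b
4) 298.343ms=9/10b +99.448ms=3/10b
5) 397.79ms=6/5b +99.448ms=3/10b
6) 497.238ms=3/2b +497.238ms=3/2b
7) 994.475ms=3b +331.492ms=1b
8) 1325.967ms=4b +331.492ms=1b
9) 1657.459ms=5b +165.746ms=1/2b
10) 1823.204ms=11/2b +165.746ms=1/2b
Σ=6b of 6 (181bpm 3/4) — PASS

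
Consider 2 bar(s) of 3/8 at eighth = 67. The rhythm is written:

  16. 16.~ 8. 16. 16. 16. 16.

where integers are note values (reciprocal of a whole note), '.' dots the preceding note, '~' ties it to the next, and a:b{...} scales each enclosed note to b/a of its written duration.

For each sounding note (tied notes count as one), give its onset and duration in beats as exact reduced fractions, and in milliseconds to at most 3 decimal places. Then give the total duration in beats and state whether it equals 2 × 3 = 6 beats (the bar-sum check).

1) 0.0ms=0b +671.642ms=3/4b
2) 671.642ms=3/4b +2014.925ms=9/4b
3) 2686.567ms=3b +671.642ms=3/4b
4) 3358.209ms=15/4b +671.642ms=3/4b
5) 4029.851ms=9/2b +671.642ms=3/4b
6) 4701.493ms=21/4b +671.642ms=3/4b
Σ=6b of 6 (67bpm 3/8) — PASS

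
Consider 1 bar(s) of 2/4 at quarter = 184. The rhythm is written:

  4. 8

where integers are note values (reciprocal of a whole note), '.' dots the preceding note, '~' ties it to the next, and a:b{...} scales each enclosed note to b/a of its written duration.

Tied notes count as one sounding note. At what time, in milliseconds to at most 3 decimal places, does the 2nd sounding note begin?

note 2 onset = 3/2b = 489.13ms

1. 0.0ms @ 0 + 489.13ms (3/2)
2. 489.13ms @ 3/2 + 163.043ms (1/2)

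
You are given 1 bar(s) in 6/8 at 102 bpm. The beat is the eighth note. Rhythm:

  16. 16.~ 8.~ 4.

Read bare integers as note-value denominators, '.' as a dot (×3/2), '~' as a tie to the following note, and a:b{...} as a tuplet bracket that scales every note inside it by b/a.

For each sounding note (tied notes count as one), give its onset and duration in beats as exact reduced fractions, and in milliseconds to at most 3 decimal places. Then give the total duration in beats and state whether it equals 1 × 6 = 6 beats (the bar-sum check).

1) 0.0ms=0b +441.176ms=3/4b
2) 441.176ms=3/4b +3088.235ms=21/4b
Σ=6b of 6 (102bpm 6/8) — PASS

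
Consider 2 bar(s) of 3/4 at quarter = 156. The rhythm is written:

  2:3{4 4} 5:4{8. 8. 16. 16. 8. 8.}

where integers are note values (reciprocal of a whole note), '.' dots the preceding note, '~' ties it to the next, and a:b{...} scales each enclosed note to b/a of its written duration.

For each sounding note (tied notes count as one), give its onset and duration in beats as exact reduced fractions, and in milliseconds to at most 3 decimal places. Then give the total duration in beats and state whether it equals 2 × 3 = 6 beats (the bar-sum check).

1) 0.0ms=0b +576.923ms=3/2b
2) 576.923ms=3/2b +576.923ms=3/2b
3) 1153.846ms=3b +230.769ms=3/5b
4) 1384.615ms=18/5b +230.769ms=3/5b
5) 1615.385ms=21/5b +115.385ms=3/10b
6) 1730.769ms=9/2b +115.385ms=3/10b
7) 1846.154ms=24/5b +230.769ms=3/5b
8) 2076.923ms=27/5b +230.769ms=3/5b
Σ=6b of 6 (156bpm 3/4) — PASS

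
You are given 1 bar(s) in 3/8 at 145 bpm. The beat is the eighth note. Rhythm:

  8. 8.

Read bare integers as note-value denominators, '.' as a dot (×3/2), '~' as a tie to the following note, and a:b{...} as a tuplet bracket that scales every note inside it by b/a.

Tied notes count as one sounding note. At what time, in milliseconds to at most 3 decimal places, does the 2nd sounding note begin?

note 2 onset = 3/2b = 620.69ms

1. 0.0ms @ 0 + 620.69ms (3/2)
2. 620.69ms @ 3/2 + 620.69ms (3/2)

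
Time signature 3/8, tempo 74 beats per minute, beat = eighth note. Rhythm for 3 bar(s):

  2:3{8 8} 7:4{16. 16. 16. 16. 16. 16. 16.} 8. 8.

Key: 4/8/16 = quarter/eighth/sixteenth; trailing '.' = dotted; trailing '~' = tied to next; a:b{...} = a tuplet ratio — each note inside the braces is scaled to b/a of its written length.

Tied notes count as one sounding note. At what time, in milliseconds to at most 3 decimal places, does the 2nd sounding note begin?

1. 0.0ms @ 0 + 1216.216ms (3/2)
2. 1216.216ms @ 3/2 + 1216.216ms (3/2)
3. 2432.432ms @ 3 + 347.49ms (3/7)
4. 2779.923ms @ 24/7 + 347.49ms (3/7)
5. 3127.413ms @ 27/7 + 347.49ms (3/7)
6. 3474.903ms @ 30/7 + 347.49ms (3/7)
7. 3822.394ms @ 33/7 + 347.49ms (3/7)
8. 4169.884ms @ 36/7 + 347.49ms (3/7)
9. 4517.375ms @ 39/7 + 347.49ms (3/7)
10. 4864.865ms @ 6 + 1216.216ms (3/2)
11. 6081.081ms @ 15/2 + 1216.216ms (3/2)

note 2 onset = 3/2b = 1216.216ms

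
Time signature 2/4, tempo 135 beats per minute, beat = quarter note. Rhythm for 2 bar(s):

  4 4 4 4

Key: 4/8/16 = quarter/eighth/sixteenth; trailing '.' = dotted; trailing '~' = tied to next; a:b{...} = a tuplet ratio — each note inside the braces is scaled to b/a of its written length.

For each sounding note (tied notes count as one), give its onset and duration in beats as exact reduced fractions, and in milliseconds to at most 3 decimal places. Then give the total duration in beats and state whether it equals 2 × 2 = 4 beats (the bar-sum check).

1) 0.0ms=0b +444.444ms=1b
2) 444.444ms=1b +444.444ms=1b
3) 888.889ms=2b +444.444ms=1b
4) 1333.333ms=3b +444.444ms=1b
Σ=4b of 4 (135bpm 2/4) — PASS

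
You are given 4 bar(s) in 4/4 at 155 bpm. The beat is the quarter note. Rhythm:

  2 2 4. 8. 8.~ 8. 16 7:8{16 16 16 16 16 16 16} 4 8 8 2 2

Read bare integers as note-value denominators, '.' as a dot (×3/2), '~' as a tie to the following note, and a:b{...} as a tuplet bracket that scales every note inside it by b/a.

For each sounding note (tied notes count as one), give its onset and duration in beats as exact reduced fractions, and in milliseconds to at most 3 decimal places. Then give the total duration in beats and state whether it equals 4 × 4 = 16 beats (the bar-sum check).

1) 0.0ms=0b +774.194ms=2b
2) 774.194ms=2b +774.194ms=2b
3) 1548.387ms=4b +580.645ms=3/2b
4) 2129.032ms=11/2b +290.323ms=3/4b
5) 2419.355ms=25/4b +580.645ms=3/2b
6) 3000.0ms=31/4b +96.774ms=1/4b
7) 3096.774ms=8b +110.599ms=2/7b
8) 3207.373ms=58/7b +110.599ms=2/7b
9) 3317.972ms=60/7b +110.599ms=2/7b
10) 3428.571ms=62/7b +110.599ms=2/7b
11) 3539.171ms=64/7b +110.599ms=2/7b
12) 3649.77ms=66/7b +110.599ms=2/7b
13) 3760.369ms=68/7b +110.599ms=2/7b
14) 3870.968ms=10b +387.097ms=1b
15) 4258.065ms=11b +193.548ms=1/2b
16) 4451.613ms=23/2b +193.548ms=1/2b
17) 4645.161ms=12b +774.194ms=2b
18) 5419.355ms=14b +774.194ms=2b
Σ=16b of 16 (155bpm 4/4) — PASS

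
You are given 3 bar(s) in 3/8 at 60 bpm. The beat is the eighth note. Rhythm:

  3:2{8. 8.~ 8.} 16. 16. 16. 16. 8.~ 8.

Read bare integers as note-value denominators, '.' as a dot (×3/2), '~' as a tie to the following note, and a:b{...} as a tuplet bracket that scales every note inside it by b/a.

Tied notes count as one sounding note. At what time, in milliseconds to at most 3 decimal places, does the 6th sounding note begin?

note 6 onset = 21/4b = 5250.0ms

1. 0.0ms @ 0 + 1000.0ms (1)
2. 1000.0ms @ 1 + 2000.0ms (2)
3. 3000.0ms @ 3 + 750.0ms (3/4)
4. 3750.0ms @ 15/4 + 750.0ms (3/4)
5. 4500.0ms @ 9/2 + 750.0ms (3/4)
6. 5250.0ms @ 21/4 + 750.0ms (3/4)
7. 6000.0ms @ 6 + 3000.0ms (3)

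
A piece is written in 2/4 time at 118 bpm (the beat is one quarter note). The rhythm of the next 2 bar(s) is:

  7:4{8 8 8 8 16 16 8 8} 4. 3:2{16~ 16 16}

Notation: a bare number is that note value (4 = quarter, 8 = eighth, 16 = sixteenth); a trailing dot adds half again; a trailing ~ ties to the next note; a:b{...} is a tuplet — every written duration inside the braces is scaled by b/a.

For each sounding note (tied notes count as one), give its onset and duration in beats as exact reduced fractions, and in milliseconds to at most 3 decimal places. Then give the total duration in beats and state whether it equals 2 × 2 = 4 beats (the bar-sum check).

1) 0.0ms=0b +145.278ms=2/7b
2) 145.278ms=2/7b +145.278ms=2/7b
3) 290.557ms=4/7b +145.278ms=2/7b
4) 435.835ms=6/7b +145.278ms=2/7b
5) 581.114ms=8/7b +72.639ms=1/7b
6) 653.753ms=9/7b +72.639ms=1/7b
7) 726.392ms=10/7b +145.278ms=2/7b
8) 871.671ms=12/7b +145.278ms=2/7b
9) 1016.949ms=2b +762.712ms=3/2b
10) 1779.661ms=7/2b +169.492ms=1/3b
11) 1949.153ms=23/6b +84.746ms=1/6b
Σ=4b of 4 (118bpm 2/4) — PASS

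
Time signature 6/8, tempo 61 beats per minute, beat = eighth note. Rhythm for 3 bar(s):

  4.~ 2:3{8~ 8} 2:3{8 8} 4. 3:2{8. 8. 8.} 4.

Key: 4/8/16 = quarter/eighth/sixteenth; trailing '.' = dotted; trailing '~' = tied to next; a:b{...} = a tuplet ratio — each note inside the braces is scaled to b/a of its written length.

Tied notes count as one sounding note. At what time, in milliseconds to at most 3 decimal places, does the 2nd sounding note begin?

note 2 onset = 6b = 5901.639ms

1. 0.0ms @ 0 + 5901.639ms (6)
2. 5901.639ms @ 6 + 1475.41ms (3/2)
3. 7377.049ms @ 15/2 + 1475.41ms (3/2)
4. 8852.459ms @ 9 + 2950.82ms (3)
5. 11803.279ms @ 12 + 983.607ms (1)
6. 12786.885ms @ 13 + 983.607ms (1)
7. 13770.492ms @ 14 + 983.607ms (1)
8. 14754.098ms @ 15 + 2950.82ms (3)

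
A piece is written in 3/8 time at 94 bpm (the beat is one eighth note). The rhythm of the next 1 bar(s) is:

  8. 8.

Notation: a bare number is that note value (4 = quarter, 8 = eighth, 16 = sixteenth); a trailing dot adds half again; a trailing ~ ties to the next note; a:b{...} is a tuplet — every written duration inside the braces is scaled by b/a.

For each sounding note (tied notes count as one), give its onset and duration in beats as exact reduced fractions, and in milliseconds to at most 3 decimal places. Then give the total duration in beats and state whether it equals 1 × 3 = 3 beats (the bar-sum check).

1) 0.0ms=0b +957.447ms=3/2b
2) 957.447ms=3/2b +957.447ms=3/2b
Σ=3b of 3 (94bpm 3/8) — PASS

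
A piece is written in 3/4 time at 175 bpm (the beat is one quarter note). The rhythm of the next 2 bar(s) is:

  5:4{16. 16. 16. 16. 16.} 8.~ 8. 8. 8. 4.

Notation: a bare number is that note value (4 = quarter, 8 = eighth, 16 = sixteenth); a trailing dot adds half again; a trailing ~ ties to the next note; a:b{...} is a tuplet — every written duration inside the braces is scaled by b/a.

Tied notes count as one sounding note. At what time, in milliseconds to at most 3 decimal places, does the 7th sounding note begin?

note 7 onset = 3b = 1028.571ms

1. 0.0ms @ 0 + 102.857ms (3/10)
2. 102.857ms @ 3/10 + 102.857ms (3/10)
3. 205.714ms @ 3/5 + 102.857ms (3/10)
4. 308.571ms @ 9/10 + 102.857ms (3/10)
5. 411.429ms @ 6/5 + 102.857ms (3/10)
6. 514.286ms @ 3/2 + 514.286ms (3/2)
7. 1028.571ms @ 3 + 257.143ms (3/4)
8. 1285.714ms @ 15/4 + 257.143ms (3/4)
9. 1542.857ms @ 9/2 + 514.286ms (3/2)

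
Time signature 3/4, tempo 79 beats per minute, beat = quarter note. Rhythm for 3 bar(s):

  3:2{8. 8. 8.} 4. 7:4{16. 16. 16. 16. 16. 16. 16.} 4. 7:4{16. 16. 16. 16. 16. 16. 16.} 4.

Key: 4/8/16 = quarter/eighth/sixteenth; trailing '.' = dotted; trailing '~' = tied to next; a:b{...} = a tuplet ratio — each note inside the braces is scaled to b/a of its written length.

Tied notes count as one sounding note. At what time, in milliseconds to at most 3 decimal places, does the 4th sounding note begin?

1. 0.0ms @ 0 + 379.747ms (1/2)
2. 379.747ms @ 1/2 + 379.747ms (1/2)
3. 759.494ms @ 1 + 379.747ms (1/2)
4. 1139.241ms @ 3/2 + 1139.241ms (3/2)
5. 2278.481ms @ 3 + 162.749ms (3/14)
6. 2441.23ms @ 45/14 + 162.749ms (3/14)
7. 2603.978ms @ 24/7 + 162.749ms (3/14)
8. 2766.727ms @ 51/14 + 162.749ms (3/14)
9. 2929.476ms @ 27/7 + 162.749ms (3/14)
10. 3092.224ms @ 57/14 + 162.749ms (3/14)
11. 3254.973ms @ 30/7 + 162.749ms (3/14)
12. 3417.722ms @ 9/2 + 1139.241ms (3/2)
13. 4556.962ms @ 6 + 162.749ms (3/14)
14. 4719.711ms @ 87/14 + 162.749ms (3/14)
15. 4882.459ms @ 45/7 + 162.749ms (3/14)
16. 5045.208ms @ 93/14 + 162.749ms (3/14)
17. 5207.957ms @ 48/7 + 162.749ms (3/14)
18. 5370.705ms @ 99/14 + 162.749ms (3/14)
19. 5533.454ms @ 51/7 + 162.749ms (3/14)
20. 5696.203ms @ 15/2 + 1139.241ms (3/2)

note 4 onset = 3/2b = 1139.241ms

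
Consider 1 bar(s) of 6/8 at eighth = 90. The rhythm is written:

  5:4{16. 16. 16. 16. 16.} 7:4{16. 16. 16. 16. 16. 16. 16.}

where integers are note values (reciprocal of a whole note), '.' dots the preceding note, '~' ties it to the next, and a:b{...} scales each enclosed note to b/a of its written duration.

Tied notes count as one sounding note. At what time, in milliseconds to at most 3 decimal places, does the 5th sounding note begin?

note 5 onset = 12/5b = 1600.0ms

1. 0.0ms @ 0 + 400.0ms (3/5)
2. 400.0ms @ 3/5 + 400.0ms (3/5)
3. 800.0ms @ 6/5 + 400.0ms (3/5)
4. 1200.0ms @ 9/5 + 400.0ms (3/5)
5. 1600.0ms @ 12/5 + 400.0ms (3/5)
6. 2000.0ms @ 3 + 285.714ms (3/7)
7. 2285.714ms @ 24/7 + 285.714ms (3/7)
8. 2571.429ms @ 27/7 + 285.714ms (3/7)
9. 2857.143ms @ 30/7 + 285.714ms (3/7)
10. 3142.857ms @ 33/7 + 285.714ms (3/7)
11. 3428.571ms @ 36/7 + 285.714ms (3/7)
12. 3714.286ms @ 39/7 + 285.714ms (3/7)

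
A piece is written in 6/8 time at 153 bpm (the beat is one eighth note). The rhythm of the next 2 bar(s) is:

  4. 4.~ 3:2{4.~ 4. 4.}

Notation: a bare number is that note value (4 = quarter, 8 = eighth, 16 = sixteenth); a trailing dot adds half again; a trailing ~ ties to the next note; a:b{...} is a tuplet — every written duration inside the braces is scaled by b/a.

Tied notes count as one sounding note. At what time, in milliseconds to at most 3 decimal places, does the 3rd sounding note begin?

1. 0.0ms @ 0 + 1176.471ms (3)
2. 1176.471ms @ 3 + 2745.098ms (7)
3. 3921.569ms @ 10 + 784.314ms (2)

note 3 onset = 10b = 3921.569ms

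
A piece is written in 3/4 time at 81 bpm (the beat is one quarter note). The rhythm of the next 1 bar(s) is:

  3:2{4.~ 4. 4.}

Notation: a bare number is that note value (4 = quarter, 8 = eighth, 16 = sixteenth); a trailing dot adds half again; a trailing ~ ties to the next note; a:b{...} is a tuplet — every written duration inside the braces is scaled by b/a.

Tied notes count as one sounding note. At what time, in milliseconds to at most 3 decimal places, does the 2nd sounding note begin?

note 2 onset = 2b = 1481.481ms

1. 0.0ms @ 0 + 1481.481ms (2)
2. 1481.481ms @ 2 + 740.741ms (1)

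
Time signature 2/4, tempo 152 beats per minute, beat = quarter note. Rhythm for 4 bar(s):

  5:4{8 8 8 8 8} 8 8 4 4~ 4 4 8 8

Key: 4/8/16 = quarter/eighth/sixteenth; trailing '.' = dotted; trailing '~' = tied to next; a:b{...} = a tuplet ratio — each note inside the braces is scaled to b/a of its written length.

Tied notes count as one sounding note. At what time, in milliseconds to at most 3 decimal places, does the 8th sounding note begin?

1. 0.0ms @ 0 + 157.895ms (2/5)
2. 157.895ms @ 2/5 + 157.895ms (2/5)
3. 315.789ms @ 4/5 + 157.895ms (2/5)
4. 473.684ms @ 6/5 + 157.895ms (2/5)
5. 631.579ms @ 8/5 + 157.895ms (2/5)
6. 789.474ms @ 2 + 197.368ms (1/2)
7. 986.842ms @ 5/2 + 197.368ms (1/2)
8. 1184.211ms @ 3 + 394.737ms (1)
9. 1578.947ms @ 4 + 789.474ms (2)
10. 2368.421ms @ 6 + 394.737ms (1)
11. 2763.158ms @ 7 + 197.368ms (1/2)
12. 2960.526ms @ 15/2 + 197.368ms (1/2)

note 8 onset = 3b = 1184.211ms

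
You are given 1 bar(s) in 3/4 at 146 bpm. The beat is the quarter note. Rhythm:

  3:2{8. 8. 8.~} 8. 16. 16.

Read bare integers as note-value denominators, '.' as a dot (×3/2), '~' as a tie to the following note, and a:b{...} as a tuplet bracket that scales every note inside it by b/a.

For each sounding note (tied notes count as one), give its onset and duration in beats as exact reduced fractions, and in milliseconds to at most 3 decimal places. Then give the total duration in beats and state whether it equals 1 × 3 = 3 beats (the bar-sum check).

1) 0.0ms=0b +205.479ms=1/2b
2) 205.479ms=1/2b +205.479ms=1/2b
3) 410.959ms=1b +513.699ms=5/4b
4) 924.658ms=9/4b +154.11ms=3/8b
5) 1078.767ms=21/8b +154.11ms=3/8b
Σ=3b of 3 (146bpm 3/4) — PASS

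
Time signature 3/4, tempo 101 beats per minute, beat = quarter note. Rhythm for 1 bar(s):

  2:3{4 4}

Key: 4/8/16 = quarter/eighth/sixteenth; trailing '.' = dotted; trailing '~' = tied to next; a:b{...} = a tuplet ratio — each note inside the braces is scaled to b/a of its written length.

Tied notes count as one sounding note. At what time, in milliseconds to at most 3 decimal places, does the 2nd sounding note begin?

1. 0.0ms @ 0 + 891.089ms (3/2)
2. 891.089ms @ 3/2 + 891.089ms (3/2)

note 2 onset = 3/2b = 891.089ms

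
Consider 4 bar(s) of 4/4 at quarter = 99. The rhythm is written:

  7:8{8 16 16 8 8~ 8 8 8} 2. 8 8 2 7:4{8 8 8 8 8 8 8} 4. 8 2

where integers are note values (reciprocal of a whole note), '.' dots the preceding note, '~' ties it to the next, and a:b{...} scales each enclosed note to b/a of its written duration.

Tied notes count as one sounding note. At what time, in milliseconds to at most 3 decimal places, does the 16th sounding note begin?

note 16 onset = 78/7b = 6753.247ms

1. 0.0ms @ 0 + 346.32ms (4/7)
2. 346.32ms @ 4/7 + 173.16ms (2/7)
3. 519.481ms @ 6/7 + 173.16ms (2/7)
4. 692.641ms @ 8/7 + 346.32ms (4/7)
5. 1038.961ms @ 12/7 + 692.641ms (8/7)
6. 1731.602ms @ 20/7 + 346.32ms (4/7)
7. 2077.922ms @ 24/7 + 346.32ms (4/7)
8. 2424.242ms @ 4 + 1818.182ms (3)
9. 4242.424ms @ 7 + 303.03ms (1/2)
10. 4545.455ms @ 15/2 + 303.03ms (1/2)
11. 4848.485ms @ 8 + 1212.121ms (2)
12. 6060.606ms @ 10 + 173.16ms (2/7)
13. 6233.766ms @ 72/7 + 173.16ms (2/7)
14. 6406.926ms @ 74/7 + 173.16ms (2/7)
15. 6580.087ms @ 76/7 + 173.16ms (2/7)
16. 6753.247ms @ 78/7 + 173.16ms (2/7)
17. 6926.407ms @ 80/7 + 173.16ms (2/7)
18. 7099.567ms @ 82/7 + 173.16ms (2/7)
19. 7272.727ms @ 12 + 909.091ms (3/2)
20. 8181.818ms @ 27/2 + 303.03ms (1/2)
21. 8484.848ms @ 14 + 1212.121ms (2)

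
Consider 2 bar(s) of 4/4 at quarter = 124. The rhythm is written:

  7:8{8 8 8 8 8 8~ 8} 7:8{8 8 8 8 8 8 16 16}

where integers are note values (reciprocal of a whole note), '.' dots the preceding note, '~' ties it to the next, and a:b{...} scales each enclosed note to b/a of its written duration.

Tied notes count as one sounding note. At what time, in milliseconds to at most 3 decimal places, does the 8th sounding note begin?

note 8 onset = 32/7b = 2211.982ms

1. 0.0ms @ 0 + 276.498ms (4/7)
2. 276.498ms @ 4/7 + 276.498ms (4/7)
3. 552.995ms @ 8/7 + 276.498ms (4/7)
4. 829.493ms @ 12/7 + 276.498ms (4/7)
5. 1105.991ms @ 16/7 + 276.498ms (4/7)
6. 1382.488ms @ 20/7 + 552.995ms (8/7)
7. 1935.484ms @ 4 + 276.498ms (4/7)
8. 2211.982ms @ 32/7 + 276.498ms (4/7)
9. 2488.479ms @ 36/7 + 276.498ms (4/7)
10. 2764.977ms @ 40/7 + 276.498ms (4/7)
11. 3041.475ms @ 44/7 + 276.498ms (4/7)
12. 3317.972ms @ 48/7 + 276.498ms (4/7)
13. 3594.47ms @ 52/7 + 138.249ms (2/7)
14. 3732.719ms @ 54/7 + 138.249ms (2/7)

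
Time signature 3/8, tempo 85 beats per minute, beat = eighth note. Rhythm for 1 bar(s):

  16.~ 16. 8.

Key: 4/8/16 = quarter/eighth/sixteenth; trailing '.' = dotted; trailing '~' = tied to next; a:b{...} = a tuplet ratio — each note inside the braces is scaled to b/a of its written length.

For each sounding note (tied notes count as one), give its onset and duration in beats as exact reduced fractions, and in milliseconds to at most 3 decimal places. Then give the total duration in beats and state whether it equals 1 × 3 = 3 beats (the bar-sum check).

1) 0.0ms=0b +1058.824ms=3/2b
2) 1058.824ms=3/2b +1058.824ms=3/2b
Σ=3b of 3 (85bpm 3/8) — PASS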